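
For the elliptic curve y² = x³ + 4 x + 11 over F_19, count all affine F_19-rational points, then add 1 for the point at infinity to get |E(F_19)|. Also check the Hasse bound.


Affine points = {(0, 7), (0, 12), (1, 4), (1, 15), (5, 2), (5, 17), (6, 2), (6, 17), (8, 2), (8, 17), (9, 4), (9, 15), (10, 5), (10, 14), (12, 1), (12, 18), (15, 8), (15, 11), (18, 5), (18, 14)}; affine count = 20; |E(F_19)| = 21.

Discriminant check: Δ ∝ 4a³ + 27b² = 4·4³ + 27·11² = 4·64 + 27·121 ≡ 8 (mod 19). Nonzero ⇒ E is nonsingular.
For each x ∈ F_19, compute rhs = x³ + 4·x + 11 mod 19, then count y ∈ F_19 with y² ≡ rhs.
  x = 0: rhs = 11, matching y values: 7, 12 (2 points).
  x = 1: rhs = 16, matching y values: 4, 15 (2 points).
  x = 2: rhs = 8, matching y values: none (0 points).
  x = 3: rhs = 12, matching y values: none (0 points).
  x = 4: rhs = 15, matching y values: none (0 points).
  x = 5: rhs = 4, matching y values: 2, 17 (2 points).
  x = 6: rhs = 4, matching y values: 2, 17 (2 points).
  x = 7: rhs = 2, matching y values: none (0 points).
  x = 8: rhs = 4, matching y values: 2, 17 (2 points).
  x = 9: rhs = 16, matching y values: 4, 15 (2 points).
  x = 10: rhs = 6, matching y values: 5, 14 (2 points).
  x = 11: rhs = 18, matching y values: none (0 points).
  x = 12: rhs = 1, matching y values: 1, 18 (2 points).
  x = 13: rhs = 18, matching y values: none (0 points).
  x = 14: rhs = 18, matching y values: none (0 points).
  x = 15: rhs = 7, matching y values: 8, 11 (2 points).
  x = 16: rhs = 10, matching y values: none (0 points).
  x = 17: rhs = 14, matching y values: none (0 points).
  x = 18: rhs = 6, matching y values: 5, 14 (2 points).
Total affine count: 20.
Full point count |E(F_19)| = 20 + 1 = 21.
Hasse bound: |21 − (19+1)| = |1| = 1 ≤ 2√19 ≈ 8.7178 ✓.


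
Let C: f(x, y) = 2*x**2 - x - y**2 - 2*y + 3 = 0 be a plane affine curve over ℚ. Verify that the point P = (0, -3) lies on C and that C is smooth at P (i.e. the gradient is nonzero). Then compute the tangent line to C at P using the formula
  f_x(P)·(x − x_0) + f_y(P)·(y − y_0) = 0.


Tangent line at P: -x + 4*y + 12 = 0.

Step 1: f(0, -3) = 0, so P lies on C.
Step 2: partial derivatives
  f_x(x, y) = 4*x - 1, f_y(x, y) = -2*y - 2.
  f_x(P) = -1, f_y(P) = 4 (gradient nonzero, so P is smooth).
Step 3: tangent line at P: -1·(x − 0) + 4·(y − -3) = 0.
Expanding: -x + 4*y + 12 = 0.


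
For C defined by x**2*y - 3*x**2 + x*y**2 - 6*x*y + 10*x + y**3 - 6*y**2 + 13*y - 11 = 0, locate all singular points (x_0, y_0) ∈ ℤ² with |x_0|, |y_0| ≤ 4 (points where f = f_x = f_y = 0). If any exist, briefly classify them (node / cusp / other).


Singular points: {(1, 2)}; classification: node.

Compute partial derivatives:
  f_x = 2*x*y - 6*x + y**2 - 6*y + 10.
  f_y = x**2 + 2*x*y - 6*x + 3*y**2 - 12*y + 13.
Scan x_0 ∈ {−4, ..., 4}. For each x_0, f_y(x_0, y) is a polynomial in y; find its integer roots y ∈ {−4, ..., 4}, then test f_x and f at those candidates.
  x = -4: f_y(-4, y) = 3*y**2 - 20*y + 53; no integer root y with |y| ≤ 4.
  x = -3: f_y(-3, y) = 3*y**2 - 18*y + 40; no integer root y with |y| ≤ 4.
  x = -2: f_y(-2, y) = 3*y**2 - 16*y + 29; no integer root y with |y| ≤ 4.
  x = -1: f_y(-1, y) = 3*y**2 - 14*y + 20; no integer root y with |y| ≤ 4.
  x = 0: f_y(0, y) = 3*y**2 - 12*y + 13; no integer root y with |y| ≤ 4.
  x = 1: f_y(1, y) = 3*y**2 - 10*y + 8; vanishes at y ∈ {2}. (1, 2): f_x = 0, f = 0 — SINGULAR.
  x = 2: f_y(2, y) = 3*y**2 - 8*y + 5; vanishes at y ∈ {1}. (2, 1): f_x = -3 ≠ 0.
  x = 3: f_y(3, y) = 3*y**2 - 6*y + 4; no integer root y with |y| ≤ 4.
  x = 4: f_y(4, y) = 3*y**2 - 4*y + 5; no integer root y with |y| ≤ 4.
Only singular point on the grid: (1, 2).
Classify: substitute x = 1 + u, y = 2 + v and expand: f = u**2*v - u**2 + u*v**2 + v**3 + v**2.
No constant or linear terms (consistent with a singular point). Quadratic part: -u**2 + v**2. Cubic part: u**2*v + u*v**2 + v**3.
The quadratic part v**2 - u**2 = (v − u)(v + u) splits into two distinct linear factors, so there are two distinct tangent lines y − 2 = ±(x − 1) — this is a node (ordinary double point).
Classification: node.


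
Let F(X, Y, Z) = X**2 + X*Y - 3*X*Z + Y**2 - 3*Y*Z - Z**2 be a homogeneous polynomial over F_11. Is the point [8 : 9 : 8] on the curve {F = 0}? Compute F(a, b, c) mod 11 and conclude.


F(8,9,8) ≡ 9 (mod 11); P is NOT on the curve.

Evaluate F(8, 9, 8) term-by-term (mod 11).
  X**2 ↦ 1·64·1·1 = 64
  X*Y ↦ 1·8·9·1 = 72
  -3*X*Z ↦ -3·8·1·8 = -192
  Y**2 ↦ 1·1·81·1 = 81
  -3*Y*Z ↦ -3·1·9·8 = -216
  -Z**2 ↦ -1·1·1·64 = -64
Sum: F(8, 9, 8) = (64) + (72) + (-192) + (81) + (-216) + (-64) = -255.
Reducing mod 11: -255 ≡ 9 (mod 11).
Since F(a, b, c) ≡ 9 ≠ 0 (mod 11), P does NOT lie on the curve.


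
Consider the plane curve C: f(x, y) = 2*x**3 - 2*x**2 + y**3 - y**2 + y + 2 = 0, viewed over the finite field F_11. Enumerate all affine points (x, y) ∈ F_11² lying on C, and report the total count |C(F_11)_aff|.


Affine F_11-points: {(2, 1), (3, 2), (3, 5), (4, 1), (6, 1), (7, 7), (8, 7), (9, 0)}; count = 8.

For each of the 121 pairs (x, y) ∈ F_11², evaluate f(x, y) mod 11. Record the zeros.
  x = 0: [0↦2, 1↦3, 2↦8, 3↦1, 4↦10, 5↦8, 6↦1, 7↦6, 8↦7, 9↦10, 10↦10]  zeros at y ∈ ∅
  x = 1: [0↦2, 1↦3, 2↦8, 3↦1, 4↦10, 5↦8, 6↦1, 7↦6, 8↦7, 9↦10, 10↦10]  zeros at y ∈ ∅
  x = 2: [0↦10, 1↦0, 2↦5, 3↦9, 4↦7, 5↦5, 6↦9, 7↦3, 8↦4, 9↦7, 10↦7]  zeros at y ∈ {1}
  x = 3: [0↦5, 1↦6, 2↦0, 3↦4, 4↦2, 5↦0, 6↦4, 7↦9, 8↦10, 9↦2, 10↦2]  zeros at y ∈ {2, 5}
  x = 4: [0↦10, 1↦0, 2↦5, 3↦9, 4↦7, 5↦5, 6↦9, 7↦3, 8↦4, 9↦7, 10↦7]  zeros at y ∈ {1}
  x = 5: [0↦4, 1↦5, 2↦10, 3↦3, 4↦1, 5↦10, 6↦3, 7↦8, 8↦9, 9↦1, 10↦1]  zeros at y ∈ ∅
  x = 6: [0↦10, 1↦0, 2↦5, 3↦9, 4↦7, 5↦5, 6↦9, 7↦3, 8↦4, 9↦7, 10↦7]  zeros at y ∈ {1}
  x = 7: [0↦7, 1↦8, 2↦2, 3↦6, 4↦4, 5↦2, 6↦6, 7↦0, 8↦1, 9↦4, 10↦4]  zeros at y ∈ {7}
  x = 8: [0↦7, 1↦8, 2↦2, 3↦6, 4↦4, 5↦2, 6↦6, 7↦0, 8↦1, 9↦4, 10↦4]  zeros at y ∈ {7}
  x = 9: [0↦0, 1↦1, 2↦6, 3↦10, 4↦8, 5↦6, 6↦10, 7↦4, 8↦5, 9↦8, 10↦8]  zeros at y ∈ {0}
  x = 10: [0↦9, 1↦10, 2↦4, 3↦8, 4↦6, 5↦4, 6↦8, 7↦2, 8↦3, 9↦6, 10↦6]  zeros at y ∈ ∅
Collecting zeros: affine points = {(2, 1), (3, 2), (3, 5), (4, 1), (6, 1), (7, 7), (8, 7), (9, 0)}.
Total count |C(F_11)_aff| = 8.


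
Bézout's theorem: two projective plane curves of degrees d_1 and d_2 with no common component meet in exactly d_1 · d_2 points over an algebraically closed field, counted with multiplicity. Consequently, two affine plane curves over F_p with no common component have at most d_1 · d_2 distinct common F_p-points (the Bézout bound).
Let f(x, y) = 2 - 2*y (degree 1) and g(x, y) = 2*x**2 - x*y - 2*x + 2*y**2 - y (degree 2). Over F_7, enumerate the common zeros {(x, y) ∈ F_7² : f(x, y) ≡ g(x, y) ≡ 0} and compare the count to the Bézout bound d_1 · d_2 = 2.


Common zeros: {(1, 1), (4, 1)}; count = 2; Bézout bound = 2.

deg(f) = 1, deg(g) = 2, so Bézout bound = 2.
Scan x ∈ F_7. For each x, list the y ∈ F_7 with f(x, y) ≡ 0 and those with g(x, y) ≡ 0 (mod 7); the common zeros in that column are the intersection.
  x = 0: f ≡ 0 at y ∈ {1}; g ≡ 0 at y ∈ {0, 4}; common: ∅.
  x = 1: f ≡ 0 at y ∈ {1}; g ≡ 0 at y ∈ {0, 1}; common: {1}.
  x = 2: f ≡ 0 at y ∈ {1}; g ≡ 0 at y ∈ ∅; common: ∅.
  x = 3: f ≡ 0 at y ∈ {1}; g ≡ 0 at y ∈ {4, 5}; common: ∅.
  x = 4: f ≡ 0 at y ∈ {1}; g ≡ 0 at y ∈ {1, 5}; common: {1}.
  x = 5: f ≡ 0 at y ∈ {1}; g ≡ 0 at y ∈ ∅; common: ∅.
  x = 6: f ≡ 0 at y ∈ {1}; g ≡ 0 at y ∈ ∅; common: ∅.
Collecting: common zeros = {(1, 1), (4, 1)}, so the count is 2.
Comparison with the Bézout bound: 2 ≤ 2 = deg(f)·deg(g), as expected for curves with no common component (the bound is attained).


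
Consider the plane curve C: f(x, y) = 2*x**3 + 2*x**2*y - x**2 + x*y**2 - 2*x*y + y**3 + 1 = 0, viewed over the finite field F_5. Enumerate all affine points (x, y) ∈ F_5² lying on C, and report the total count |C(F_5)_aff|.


Affine F_5-points: {(0, 4), (2, 1), (2, 3), (2, 4), (3, 2), (4, 2)}; count = 6.

For each of the 25 pairs (x, y) ∈ F_5², evaluate f(x, y) mod 5. Record the zeros.
  x = 0: [0↦1, 1↦2, 2↦4, 3↦3, 4↦0]  zeros at y ∈ {4}
  x = 1: [0↦2, 1↦4, 2↦4, 3↦3, 4↦2]  zeros at y ∈ ∅
  x = 2: [0↦3, 1↦0, 2↦2, 3↦0, 4↦0]  zeros at y ∈ {1, 3, 4}
  x = 3: [0↦1, 1↦2, 2↦0, 3↦1, 4↦1]  zeros at y ∈ {2}
  x = 4: [0↦3, 1↦2, 2↦0, 3↦3, 4↦2]  zeros at y ∈ {2}
Collecting zeros: affine points = {(0, 4), (2, 1), (2, 3), (2, 4), (3, 2), (4, 2)}.
Total count |C(F_5)_aff| = 6.


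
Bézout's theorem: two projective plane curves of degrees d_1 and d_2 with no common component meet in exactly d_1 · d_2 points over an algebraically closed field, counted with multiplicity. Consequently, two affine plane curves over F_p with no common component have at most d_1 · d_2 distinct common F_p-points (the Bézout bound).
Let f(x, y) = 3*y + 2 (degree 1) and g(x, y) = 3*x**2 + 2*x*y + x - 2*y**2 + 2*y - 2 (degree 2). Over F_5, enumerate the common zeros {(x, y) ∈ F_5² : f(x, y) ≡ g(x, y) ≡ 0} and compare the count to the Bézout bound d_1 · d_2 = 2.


Common zeros: ∅; count = 0; Bézout bound = 2.

deg(f) = 1, deg(g) = 2, so Bézout bound = 2.
Scan x ∈ F_5. For each x, list the y ∈ F_5 with f(x, y) ≡ 0 and those with g(x, y) ≡ 0 (mod 5); the common zeros in that column are the intersection.
  x = 0: f ≡ 0 at y ∈ {1}; g ≡ 0 at y ∈ ∅; common: ∅.
  x = 1: f ≡ 0 at y ∈ {1}; g ≡ 0 at y ∈ ∅; common: ∅.
  x = 2: f ≡ 0 at y ∈ {1}; g ≡ 0 at y ∈ ∅; common: ∅.
  x = 3: f ≡ 0 at y ∈ {1}; g ≡ 0 at y ∈ ∅; common: ∅.
  x = 4: f ≡ 0 at y ∈ {1}; g ≡ 0 at y ∈ {0}; common: ∅.
Collecting: common zeros = ∅, so the count is 0.
Comparison with the Bézout bound: 0 ≤ 2 = deg(f)·deg(g), as expected for curves with no common component (the affine F_5-count falls short of the bound because intersections may lie at infinity, over extension fields, or carry multiplicity).


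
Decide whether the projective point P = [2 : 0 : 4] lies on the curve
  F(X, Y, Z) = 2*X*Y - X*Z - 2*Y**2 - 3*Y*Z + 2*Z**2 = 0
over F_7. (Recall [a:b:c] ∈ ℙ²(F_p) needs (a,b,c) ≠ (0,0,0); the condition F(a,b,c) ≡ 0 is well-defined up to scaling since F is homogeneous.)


F(2,0,4) ≡ 3 (mod 7); P is NOT on the curve.

Evaluate F(2, 0, 4) term-by-term (mod 7).
  2*X*Y ↦ 2·2·0·1 = 0
  -X*Z ↦ -1·2·1·4 = -8
  -2*Y**2 ↦ -2·1·0·1 = 0
  -3*Y*Z ↦ -3·1·0·4 = 0
  2*Z**2 ↦ 2·1·1·16 = 32
Sum: F(2, 0, 4) = (0) + (-8) + (0) + (0) + (32) = 24.
Reducing mod 7: 24 ≡ 3 (mod 7).
Since F(a, b, c) ≡ 3 ≠ 0 (mod 7), P does NOT lie on the curve.


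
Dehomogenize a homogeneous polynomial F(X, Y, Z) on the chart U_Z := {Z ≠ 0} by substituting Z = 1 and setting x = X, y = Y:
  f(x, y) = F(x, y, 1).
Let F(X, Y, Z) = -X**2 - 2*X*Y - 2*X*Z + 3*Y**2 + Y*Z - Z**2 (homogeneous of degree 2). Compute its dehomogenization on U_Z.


f(x, y) = -x**2 - 2*x*y - 2*x + 3*y**2 + y - 1

On U_Z we set Z = 1. Each monomial c·X^i·Y^j·Z^k in F becomes c·x^i·y^j·1^k = c·x^i·y^j.
Substituting Z = 1: F(X, Y, 1) = -x**2 - 2*x*y - 2*x + 3*y**2 + y - 1.
Note: deg(f) ≤ deg(F) = 2; strict inequality happens when F is divisible by Z (lost terms).


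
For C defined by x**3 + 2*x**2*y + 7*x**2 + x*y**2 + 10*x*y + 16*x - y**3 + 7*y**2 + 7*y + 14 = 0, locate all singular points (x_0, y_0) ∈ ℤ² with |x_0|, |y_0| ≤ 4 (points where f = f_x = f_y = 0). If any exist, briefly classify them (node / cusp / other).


Singular points: {(-3, 1)}; classification: cusp.

Compute partial derivatives:
  f_x = 3*x**2 + 4*x*y + 14*x + y**2 + 10*y + 16.
  f_y = 2*x**2 + 2*x*y + 10*x - 3*y**2 + 14*y + 7.
Scan x_0 ∈ {−4, ..., 4}. For each x_0, f_y(x_0, y) is a polynomial in y; find its integer roots y ∈ {−4, ..., 4}, then test f_x and f at those candidates.
  x = -4: f_y(-4, y) = -3*y**2 + 6*y - 1; no integer root y with |y| ≤ 4.
  x = -3: f_y(-3, y) = -3*y**2 + 8*y - 5; vanishes at y ∈ {1}. (-3, 1): f_x = 0, f = 0 — SINGULAR.
  x = -2: f_y(-2, y) = -3*y**2 + 10*y - 5; no integer root y with |y| ≤ 4.
  x = -1: f_y(-1, y) = -3*y**2 + 12*y - 1; no integer root y with |y| ≤ 4.
  x = 0: f_y(0, y) = -3*y**2 + 14*y + 7; no integer root y with |y| ≤ 4.
  x = 1: f_y(1, y) = -3*y**2 + 16*y + 19; vanishes at y ∈ {-1}. (1, -1): f_x = 20 ≠ 0.
  x = 2: f_y(2, y) = -3*y**2 + 18*y + 35; no integer root y with |y| ≤ 4.
  x = 3: f_y(3, y) = -3*y**2 + 20*y + 55; no integer root y with |y| ≤ 4.
  x = 4: f_y(4, y) = -3*y**2 + 22*y + 79; no integer root y with |y| ≤ 4.
Only singular point on the grid: (-3, 1).
Classify: substitute x = -3 + u, y = 1 + v and expand: f = u**3 + 2*u**2*v + u*v**2 - v**3 + v**2.
No constant or linear terms (consistent with a singular point). Quadratic part: v**2. Cubic part: u**3 + 2*u**2*v + u*v**2 - v**3.
The quadratic part v**2 is a perfect square, so there is a single (double) tangent line v = 0, i.e. y = 1. Restricting the cubic part to that line (v = 0) leaves u**3 ≠ 0, so f is not divisible by v and the branch is v² ≈ -u**3 to lowest order — this is a cusp.
Classification: cusp.


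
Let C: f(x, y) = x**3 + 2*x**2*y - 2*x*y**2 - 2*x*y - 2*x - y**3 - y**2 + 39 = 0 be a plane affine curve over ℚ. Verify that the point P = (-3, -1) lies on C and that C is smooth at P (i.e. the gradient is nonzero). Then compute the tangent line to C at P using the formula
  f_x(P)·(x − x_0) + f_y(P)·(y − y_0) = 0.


Tangent line at P: 37*x + 11*y + 122 = 0.

Step 1: f(-3, -1) = 0, so P lies on C.
Step 2: partial derivatives
  f_x(x, y) = 3*x**2 + 4*x*y - 2*y**2 - 2*y - 2, f_y(x, y) = 2*x**2 - 4*x*y - 2*x - 3*y**2 - 2*y.
  f_x(P) = 37, f_y(P) = 11 (gradient nonzero, so P is smooth).
Step 3: tangent line at P: 37·(x − -3) + 11·(y − -1) = 0.
Expanding: 37*x + 11*y + 122 = 0.


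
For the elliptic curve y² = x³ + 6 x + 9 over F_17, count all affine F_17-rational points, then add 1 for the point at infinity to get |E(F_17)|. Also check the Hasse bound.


Affine points = {(0, 3), (0, 14), (1, 4), (1, 13), (8, 5), (8, 12), (10, 7), (10, 10), (14, 7), (14, 10), (16, 6), (16, 11)}; affine count = 12; |E(F_17)| = 13.

Discriminant check: Δ ∝ 4a³ + 27b² = 4·6³ + 27·9² = 4·216 + 27·81 ≡ 8 (mod 17). Nonzero ⇒ E is nonsingular.
For each x ∈ F_17, compute rhs = x³ + 6·x + 9 mod 17, then count y ∈ F_17 with y² ≡ rhs.
  x = 0: rhs = 9, matching y values: 3, 14 (2 points).
  x = 1: rhs = 16, matching y values: 4, 13 (2 points).
  x = 2: rhs = 12, matching y values: none (0 points).
  x = 3: rhs = 3, matching y values: none (0 points).
  x = 4: rhs = 12, matching y values: none (0 points).
  x = 5: rhs = 11, matching y values: none (0 points).
  x = 6: rhs = 6, matching y values: none (0 points).
  x = 7: rhs = 3, matching y values: none (0 points).
  x = 8: rhs = 8, matching y values: 5, 12 (2 points).
  x = 9: rhs = 10, matching y values: none (0 points).
  x = 10: rhs = 15, matching y values: 7, 10 (2 points).
  x = 11: rhs = 12, matching y values: none (0 points).
  x = 12: rhs = 7, matching y values: none (0 points).
  x = 13: rhs = 6, matching y values: none (0 points).
  x = 14: rhs = 15, matching y values: 7, 10 (2 points).
  x = 15: rhs = 6, matching y values: none (0 points).
  x = 16: rhs = 2, matching y values: 6, 11 (2 points).
Total affine count: 12.
Full point count |E(F_17)| = 12 + 1 = 13.
Hasse bound: |13 − (17+1)| = |-5| = 5 ≤ 2√17 ≈ 8.2462 ✓.


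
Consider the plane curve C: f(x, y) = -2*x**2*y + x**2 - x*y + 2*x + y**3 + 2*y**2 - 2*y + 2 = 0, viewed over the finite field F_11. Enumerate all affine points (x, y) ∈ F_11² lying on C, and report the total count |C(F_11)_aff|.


Affine F_11-points: {(0, 7), (1, 2), (1, 8), (1, 10), (3, 5), (3, 7), (3, 8), (4, 5), (8, 4), (9, 4), (9, 6), (9, 10), (10, 2)}; count = 13.

For each of the 121 pairs (x, y) ∈ F_11², evaluate f(x, y) mod 11. Record the zeros.
  x = 0: [0↦2, 1↦3, 2↦3, 3↦8, 4↦2, 5↦2, 6↦3, 7↦0, 8↦10, 9↦6, 10↦5]  zeros at y ∈ {7}
  x = 1: [0↦5, 1↦3, 2↦0, 3↦2, 4↦4, 5↦1, 6↦10, 7↦4, 8↦0, 9↦4, 10↦0]  zeros at y ∈ {2, 8, 10}
  x = 2: [0↦10, 1↦1, 2↦2, 3↦8, 4↦3, 5↦4, 6↦6, 7↦4, 8↦4, 9↦1, 10↦1]  zeros at y ∈ ∅
  x = 3: [0↦6, 1↦8, 2↦9, 3↦4, 4↦10, 5↦0, 6↦2, 7↦0, 8↦0, 9↦8, 10↦8]  zeros at y ∈ {5, 7, 8}
  x = 4: [0↦4, 1↦2, 2↦10, 3↦1, 4↦3, 5↦0, 6↦9, 7↦3, 8↦10, 9↦3, 10↦10]  zeros at y ∈ {5}
  x = 5: [0↦4, 1↦5, 2↦5, 3↦10, 4↦4, 5↦4, 6↦5, 7↦2, 8↦1, 9↦8, 10↦7]  zeros at y ∈ ∅
  x = 6: [0↦6, 1↦6, 2↦5, 3↦9, 4↦2, 5↦1, 6↦1, 7↦8, 8↦6, 9↦1, 10↦10]  zeros at y ∈ ∅
  x = 7: [0↦10, 1↦5, 2↦10, 3↦9, 4↦8, 5↦2, 6↦8, 7↦10, 8↦3, 9↦4, 10↦8]  zeros at y ∈ ∅
  x = 8: [0↦5, 1↦2, 2↦9, 3↦10, 4↦0, 5↦7, 6↦4, 7↦8, 8↦3, 9↦6, 10↦1]  zeros at y ∈ {4}
  x = 9: [0↦2, 1↦8, 2↦2, 3↦1, 4↦0, 5↦5, 6↦0, 7↦2, 8↦6, 9↦7, 10↦0]  zeros at y ∈ {4, 6, 10}
  x = 10: [0↦1, 1↦1, 2↦0, 3↦4, 4↦8, 5↦7, 6↦7, 7↦3, 8↦1, 9↦7, 10↦5]  zeros at y ∈ {2}
Collecting zeros: affine points = {(0, 7), (1, 2), (1, 8), (1, 10), (3, 5), (3, 7), (3, 8), (4, 5), (8, 4), (9, 4), (9, 6), (9, 10), (10, 2)}.
Total count |C(F_11)_aff| = 13.


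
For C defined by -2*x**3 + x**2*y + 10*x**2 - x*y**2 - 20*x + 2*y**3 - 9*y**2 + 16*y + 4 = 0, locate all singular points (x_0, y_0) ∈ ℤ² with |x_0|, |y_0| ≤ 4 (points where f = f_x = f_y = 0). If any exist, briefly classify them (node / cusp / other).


Singular points: {(2, 2)}; classification: cusp.

Compute partial derivatives:
  f_x = -6*x**2 + 2*x*y + 20*x - y**2 - 20.
  f_y = x**2 - 2*x*y + 6*y**2 - 18*y + 16.
Scan x_0 ∈ {−4, ..., 4}. For each x_0, f_y(x_0, y) is a polynomial in y; find its integer roots y ∈ {−4, ..., 4}, then test f_x and f at those candidates.
  x = -4: f_y(-4, y) = 6*y**2 - 10*y + 32; no integer root y with |y| ≤ 4.
  x = -3: f_y(-3, y) = 6*y**2 - 12*y + 25; no integer root y with |y| ≤ 4.
  x = -2: f_y(-2, y) = 6*y**2 - 14*y + 20; no integer root y with |y| ≤ 4.
  x = -1: f_y(-1, y) = 6*y**2 - 16*y + 17; no integer root y with |y| ≤ 4.
  x = 0: f_y(0, y) = 6*y**2 - 18*y + 16; no integer root y with |y| ≤ 4.
  x = 1: f_y(1, y) = 6*y**2 - 20*y + 17; no integer root y with |y| ≤ 4.
  x = 2: f_y(2, y) = 6*y**2 - 22*y + 20; vanishes at y ∈ {2}. (2, 2): f_x = 0, f = 0 — SINGULAR.
  x = 3: f_y(3, y) = 6*y**2 - 24*y + 25; no integer root y with |y| ≤ 4.
  x = 4: f_y(4, y) = 6*y**2 - 26*y + 32; no integer root y with |y| ≤ 4.
Only singular point on the grid: (2, 2).
Classify: substitute x = 2 + u, y = 2 + v and expand: f = -2*u**3 + u**2*v - u*v**2 + 2*v**3 + v**2.
No constant or linear terms (consistent with a singular point). Quadratic part: v**2. Cubic part: -2*u**3 + u**2*v - u*v**2 + 2*v**3.
The quadratic part v**2 is a perfect square, so there is a single (double) tangent line v = 0, i.e. y = 2. Restricting the cubic part to that line (v = 0) leaves -2*u**3 ≠ 0, so f is not divisible by v and the branch is v² ≈ 2*u**3 to lowest order — this is a cusp.
Classification: cusp.


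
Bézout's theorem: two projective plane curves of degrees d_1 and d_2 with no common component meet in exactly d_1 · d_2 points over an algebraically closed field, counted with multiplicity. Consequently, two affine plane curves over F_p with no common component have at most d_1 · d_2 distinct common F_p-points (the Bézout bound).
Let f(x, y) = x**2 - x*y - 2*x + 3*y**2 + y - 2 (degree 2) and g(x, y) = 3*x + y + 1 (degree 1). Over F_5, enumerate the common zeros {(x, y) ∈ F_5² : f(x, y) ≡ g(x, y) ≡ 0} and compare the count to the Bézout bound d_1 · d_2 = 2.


Common zeros: {(0, 4), (1, 1)}; count = 2; Bézout bound = 2.

deg(f) = 2, deg(g) = 1, so Bézout bound = 2.
Scan x ∈ F_5. For each x, list the y ∈ F_5 with f(x, y) ≡ 0 and those with g(x, y) ≡ 0 (mod 5); the common zeros in that column are the intersection.
  x = 0: f ≡ 0 at y ∈ {4}; g ≡ 0 at y ∈ {4}; common: {4}.
  x = 1: f ≡ 0 at y ∈ {1, 4}; g ≡ 0 at y ∈ {1}; common: {1}.
  x = 2: f ≡ 0 at y ∈ {1}; g ≡ 0 at y ∈ {3}; common: ∅.
  x = 3: f ≡ 0 at y ∈ ∅; g ≡ 0 at y ∈ {0}; common: ∅.
  x = 4: f ≡ 0 at y ∈ ∅; g ≡ 0 at y ∈ {2}; common: ∅.
Collecting: common zeros = {(0, 4), (1, 1)}, so the count is 2.
Comparison with the Bézout bound: 2 ≤ 2 = deg(f)·deg(g), as expected for curves with no common component (the bound is attained).


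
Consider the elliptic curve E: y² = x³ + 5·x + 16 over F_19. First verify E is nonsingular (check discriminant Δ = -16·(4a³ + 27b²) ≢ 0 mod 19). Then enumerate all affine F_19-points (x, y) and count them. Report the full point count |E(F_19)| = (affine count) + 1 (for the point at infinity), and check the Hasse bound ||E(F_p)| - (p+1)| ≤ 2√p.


Affine points = {(0, 4), (0, 15), (3, 1), (3, 18), (4, 9), (4, 10), (8, 6), (8, 13), (9, 7), (9, 12), (13, 6), (13, 13), (17, 6), (17, 13)}; affine count = 14; |E(F_19)| = 15.

Discriminant check: Δ ∝ 4a³ + 27b² = 4·5³ + 27·16² = 4·125 + 27·256 ≡ 2 (mod 19). Nonzero ⇒ E is nonsingular.
For each x ∈ F_19, compute rhs = x³ + 5·x + 16 mod 19, then count y ∈ F_19 with y² ≡ rhs.
  x = 0: rhs = 16, matching y values: 4, 15 (2 points).
  x = 1: rhs = 3, matching y values: none (0 points).
  x = 2: rhs = 15, matching y values: none (0 points).
  x = 3: rhs = 1, matching y values: 1, 18 (2 points).
  x = 4: rhs = 5, matching y values: 9, 10 (2 points).
  x = 5: rhs = 14, matching y values: none (0 points).
  x = 6: rhs = 15, matching y values: none (0 points).
  x = 7: rhs = 14, matching y values: none (0 points).
  x = 8: rhs = 17, matching y values: 6, 13 (2 points).
  x = 9: rhs = 11, matching y values: 7, 12 (2 points).
  x = 10: rhs = 2, matching y values: none (0 points).
  x = 11: rhs = 15, matching y values: none (0 points).
  x = 12: rhs = 18, matching y values: none (0 points).
  x = 13: rhs = 17, matching y values: 6, 13 (2 points).
  x = 14: rhs = 18, matching y values: none (0 points).
  x = 15: rhs = 8, matching y values: none (0 points).
  x = 16: rhs = 12, matching y values: none (0 points).
  x = 17: rhs = 17, matching y values: 6, 13 (2 points).
  x = 18: rhs = 10, matching y values: none (0 points).
Total affine count: 14.
Full point count |E(F_19)| = 14 + 1 = 15.
Hasse bound: |15 − (19+1)| = |-5| = 5 ≤ 2√19 ≈ 8.7178 ✓.


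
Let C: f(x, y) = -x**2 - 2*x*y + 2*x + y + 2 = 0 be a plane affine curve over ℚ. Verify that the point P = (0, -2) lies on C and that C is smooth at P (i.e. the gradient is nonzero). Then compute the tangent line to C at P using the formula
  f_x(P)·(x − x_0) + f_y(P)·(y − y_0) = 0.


Tangent line at P: 6*x + y + 2 = 0.

Step 1: f(0, -2) = 0, so P lies on C.
Step 2: partial derivatives
  f_x(x, y) = -2*x - 2*y + 2, f_y(x, y) = 1 - 2*x.
  f_x(P) = 6, f_y(P) = 1 (gradient nonzero, so P is smooth).
Step 3: tangent line at P: 6·(x − 0) + 1·(y − -2) = 0.
Expanding: 6*x + y + 2 = 0.


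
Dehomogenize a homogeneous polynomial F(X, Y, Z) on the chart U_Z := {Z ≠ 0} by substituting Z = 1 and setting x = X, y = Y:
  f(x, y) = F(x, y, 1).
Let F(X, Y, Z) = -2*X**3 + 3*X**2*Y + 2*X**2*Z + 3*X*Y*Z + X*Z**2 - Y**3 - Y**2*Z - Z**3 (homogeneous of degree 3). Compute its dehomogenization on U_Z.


f(x, y) = -2*x**3 + 3*x**2*y + 2*x**2 + 3*x*y + x - y**3 - y**2 - 1

On U_Z we set Z = 1. Each monomial c·X^i·Y^j·Z^k in F becomes c·x^i·y^j·1^k = c·x^i·y^j.
Substituting Z = 1: F(X, Y, 1) = -2*x**3 + 3*x**2*y + 2*x**2 + 3*x*y + x - y**3 - y**2 - 1.
Note: deg(f) ≤ deg(F) = 3; strict inequality happens when F is divisible by Z (lost terms).


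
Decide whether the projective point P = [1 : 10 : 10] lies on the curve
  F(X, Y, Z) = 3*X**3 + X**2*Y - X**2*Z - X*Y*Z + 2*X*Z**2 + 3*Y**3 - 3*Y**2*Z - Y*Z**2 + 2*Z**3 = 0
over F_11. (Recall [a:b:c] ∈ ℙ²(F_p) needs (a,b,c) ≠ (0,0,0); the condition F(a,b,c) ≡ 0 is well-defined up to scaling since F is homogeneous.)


F(1,10,10) ≡ 3 (mod 11); P is NOT on the curve.

Evaluate F(1, 10, 10) term-by-term (mod 11).
  3*X**3 ↦ 3·1·1·1 = 3
  X**2*Y ↦ 1·1·10·1 = 10
  -X**2*Z ↦ -1·1·1·10 = -10
  -X*Y*Z ↦ -1·1·10·10 = -100
  2*X*Z**2 ↦ 2·1·1·100 = 200
  3*Y**3 ↦ 3·1·1000·1 = 3000
  -3*Y**2*Z ↦ -3·1·100·10 = -3000
  -Y*Z**2 ↦ -1·1·10·100 = -1000
  2*Z**3 ↦ 2·1·1·1000 = 2000
Sum: F(1, 10, 10) = (3) + (10) + (-10) + (-100) + (200) + (3000) + (-3000) + (-1000) + (2000) = 1103.
Reducing mod 11: 1103 ≡ 3 (mod 11).
Since F(a, b, c) ≡ 3 ≠ 0 (mod 11), P does NOT lie on the curve.


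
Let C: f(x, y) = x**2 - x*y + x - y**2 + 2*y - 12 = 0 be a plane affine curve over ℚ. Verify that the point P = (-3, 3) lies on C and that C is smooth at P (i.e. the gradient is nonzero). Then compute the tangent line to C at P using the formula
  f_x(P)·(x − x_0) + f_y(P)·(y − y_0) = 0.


Tangent line at P: -8*x - y - 21 = 0.

Step 1: f(-3, 3) = 0, so P lies on C.
Step 2: partial derivatives
  f_x(x, y) = 2*x - y + 1, f_y(x, y) = -x - 2*y + 2.
  f_x(P) = -8, f_y(P) = -1 (gradient nonzero, so P is smooth).
Step 3: tangent line at P: -8·(x − -3) + -1·(y − 3) = 0.
Expanding: -8*x - y - 21 = 0.


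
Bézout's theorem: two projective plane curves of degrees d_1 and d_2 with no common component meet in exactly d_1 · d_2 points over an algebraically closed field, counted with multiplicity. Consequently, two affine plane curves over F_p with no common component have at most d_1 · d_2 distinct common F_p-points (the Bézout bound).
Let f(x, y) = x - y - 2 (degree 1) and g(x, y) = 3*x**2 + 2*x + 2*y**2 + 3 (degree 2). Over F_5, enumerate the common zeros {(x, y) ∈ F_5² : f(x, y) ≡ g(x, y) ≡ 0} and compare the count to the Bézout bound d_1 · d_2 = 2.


Common zeros: {(1, 4)}; count = 1; Bézout bound = 2.

deg(f) = 1, deg(g) = 2, so Bézout bound = 2.
Scan x ∈ F_5. For each x, list the y ∈ F_5 with f(x, y) ≡ 0 and those with g(x, y) ≡ 0 (mod 5); the common zeros in that column are the intersection.
  x = 0: f ≡ 0 at y ∈ {3}; g ≡ 0 at y ∈ {1, 4}; common: ∅.
  x = 1: f ≡ 0 at y ∈ {4}; g ≡ 0 at y ∈ {1, 4}; common: {4}.
  x = 2: f ≡ 0 at y ∈ {0}; g ≡ 0 at y ∈ ∅; common: ∅.
  x = 3: f ≡ 0 at y ∈ {1}; g ≡ 0 at y ∈ ∅; common: ∅.
  x = 4: f ≡ 0 at y ∈ {2}; g ≡ 0 at y ∈ ∅; common: ∅.
Collecting: common zeros = {(1, 4)}, so the count is 1.
Comparison with the Bézout bound: 1 ≤ 2 = deg(f)·deg(g), as expected for curves with no common component (the affine F_5-count falls short of the bound because intersections may lie at infinity, over extension fields, or carry multiplicity).


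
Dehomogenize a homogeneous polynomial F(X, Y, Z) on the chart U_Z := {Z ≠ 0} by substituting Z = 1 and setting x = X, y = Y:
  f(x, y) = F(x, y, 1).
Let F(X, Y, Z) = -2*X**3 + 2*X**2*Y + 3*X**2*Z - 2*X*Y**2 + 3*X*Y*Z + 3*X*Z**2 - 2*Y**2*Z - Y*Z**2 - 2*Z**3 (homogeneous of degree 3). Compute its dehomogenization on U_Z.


f(x, y) = -2*x**3 + 2*x**2*y + 3*x**2 - 2*x*y**2 + 3*x*y + 3*x - 2*y**2 - y - 2

On U_Z we set Z = 1. Each monomial c·X^i·Y^j·Z^k in F becomes c·x^i·y^j·1^k = c·x^i·y^j.
Substituting Z = 1: F(X, Y, 1) = -2*x**3 + 2*x**2*y + 3*x**2 - 2*x*y**2 + 3*x*y + 3*x - 2*y**2 - y - 2.
Note: deg(f) ≤ deg(F) = 3; strict inequality happens when F is divisible by Z (lost terms).


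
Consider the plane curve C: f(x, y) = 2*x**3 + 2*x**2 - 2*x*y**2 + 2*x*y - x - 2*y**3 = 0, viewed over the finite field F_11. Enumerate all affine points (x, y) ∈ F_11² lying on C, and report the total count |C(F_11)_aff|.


Affine F_11-points: {(0, 0), (1, 8), (2, 0), (2, 4), (2, 5), (3, 7), (4, 1), (8, 0), (9, 5), (10, 2), (10, 5)}; count = 11.

For each of the 121 pairs (x, y) ∈ F_11², evaluate f(x, y) mod 11. Record the zeros.
  x = 0: [0↦0, 1↦9, 2↦6, 3↦1, 4↦4, 5↦3, 6↦8, 7↦7, 8↦10, 9↦5, 10↦2]  zeros at y ∈ {0}
  x = 1: [0↦3, 1↦1, 2↦5, 3↦3, 4↦5, 5↦10, 6↦6, 7↦3, 8↦0, 9↦7, 10↦1]  zeros at y ∈ {8}
  x = 2: [0↦0, 1↦9, 2↦9, 3↦10, 4↦0, 5↦0, 6↦9, 7↦4, 8↦6, 9↦3, 10↦5]  zeros at y ∈ {0, 4, 5}
  x = 3: [0↦3, 1↦1, 2↦8, 3↦1, 4↦1, 5↦7, 6↦7, 7↦0, 8↦7, 9↦5, 10↦4]  zeros at y ∈ {7}
  x = 4: [0↦2, 1↦0, 2↦3, 3↦10, 4↦9, 5↦10, 6↦1, 7↦3, 8↦4, 9↦3, 10↦10]  zeros at y ∈ {1}
  x = 5: [0↦9, 1↦7, 2↦6, 3↦5, 4↦3, 5↦10, 6↦3, 7↦3, 8↦9, 9↦9, 10↦2]  zeros at y ∈ ∅
  x = 6: [0↦3, 1↦1, 2↦7, 3↦9, 4↦6, 5↦8, 6↦3, 7↦1, 8↦1, 9↦2, 10↦3]  zeros at y ∈ ∅
  x = 7: [0↦7, 1↦5, 2↦7, 3↦1, 4↦8, 5↦5, 6↦2, 7↦9, 8↦3, 9↦5, 10↦3]  zeros at y ∈ ∅
  x = 8: [0↦0, 1↦9, 2↦7, 3↦4, 4↦10, 5↦2, 6↦1, 7↦6, 8↦5, 9↦8, 10↦3]  zeros at y ∈ {0}
  x = 9: [0↦5, 1↦3, 2↦8, 3↦8, 4↦2, 5↦0, 6↦1, 7↦4, 8↦8, 9↦1, 10↦4]  zeros at y ∈ {5}
  x = 10: [0↦1, 1↦10, 2↦0, 3↦3, 4↦7, 5↦0, 6↦3, 7↦4, 8↦2, 9↦7, 10↦7]  zeros at y ∈ {2, 5}
Collecting zeros: affine points = {(0, 0), (1, 8), (2, 0), (2, 4), (2, 5), (3, 7), (4, 1), (8, 0), (9, 5), (10, 2), (10, 5)}.
Total count |C(F_11)_aff| = 11.


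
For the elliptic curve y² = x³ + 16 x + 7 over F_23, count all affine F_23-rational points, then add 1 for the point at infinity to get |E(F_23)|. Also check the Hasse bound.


Affine points = {(1, 1), (1, 22), (2, 1), (2, 22), (3, 6), (3, 17), (7, 5), (7, 18), (8, 7), (8, 16), (9, 11), (9, 12), (12, 8), (12, 15), (14, 10), (14, 13), (16, 9), (16, 14), (18, 3), (18, 20), (20, 1), (20, 22), (21, 6), (21, 17), (22, 6), (22, 17)}; affine count = 26; |E(F_23)| = 27.

Discriminant check: Δ ∝ 4a³ + 27b² = 4·16³ + 27·7² = 4·4096 + 27·49 ≡ 20 (mod 23). Nonzero ⇒ E is nonsingular.
For each x ∈ F_23, compute rhs = x³ + 16·x + 7 mod 23, then count y ∈ F_23 with y² ≡ rhs.
  x = 0: rhs = 7, matching y values: none (0 points).
  x = 1: rhs = 1, matching y values: 1, 22 (2 points).
  x = 2: rhs = 1, matching y values: 1, 22 (2 points).
  x = 3: rhs = 13, matching y values: 6, 17 (2 points).
  x = 4: rhs = 20, matching y values: none (0 points).
  x = 5: rhs = 5, matching y values: none (0 points).
  x = 6: rhs = 20, matching y values: none (0 points).
  x = 7: rhs = 2, matching y values: 5, 18 (2 points).
  x = 8: rhs = 3, matching y values: 7, 16 (2 points).
  x = 9: rhs = 6, matching y values: 11, 12 (2 points).
  x = 10: rhs = 17, matching y values: none (0 points).
  x = 11: rhs = 19, matching y values: none (0 points).
  x = 12: rhs = 18, matching y values: 8, 15 (2 points).
  x = 13: rhs = 20, matching y values: none (0 points).
  x = 14: rhs = 8, matching y values: 10, 13 (2 points).
  x = 15: rhs = 11, matching y values: none (0 points).
  x = 16: rhs = 12, matching y values: 9, 14 (2 points).
  x = 17: rhs = 17, matching y values: none (0 points).
  x = 18: rhs = 9, matching y values: 3, 20 (2 points).
  x = 19: rhs = 17, matching y values: none (0 points).
  x = 20: rhs = 1, matching y values: 1, 22 (2 points).
  x = 21: rhs = 13, matching y values: 6, 17 (2 points).
  x = 22: rhs = 13, matching y values: 6, 17 (2 points).
Total affine count: 26.
Full point count |E(F_23)| = 26 + 1 = 27.
Hasse bound: |27 − (23+1)| = |3| = 3 ≤ 2√23 ≈ 9.5917 ✓.


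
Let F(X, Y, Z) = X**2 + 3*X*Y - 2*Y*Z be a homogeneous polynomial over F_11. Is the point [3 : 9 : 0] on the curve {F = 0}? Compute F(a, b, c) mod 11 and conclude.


F(3,9,0) ≡ 2 (mod 11); P is NOT on the curve.

Evaluate F(3, 9, 0) term-by-term (mod 11).
  X**2 ↦ 1·9·1·1 = 9
  3*X*Y ↦ 3·3·9·1 = 81
  -2*Y*Z ↦ -2·1·9·0 = 0
Sum: F(3, 9, 0) = (9) + (81) + (0) = 90.
Reducing mod 11: 90 ≡ 2 (mod 11).
Since F(a, b, c) ≡ 2 ≠ 0 (mod 11), P does NOT lie on the curve.


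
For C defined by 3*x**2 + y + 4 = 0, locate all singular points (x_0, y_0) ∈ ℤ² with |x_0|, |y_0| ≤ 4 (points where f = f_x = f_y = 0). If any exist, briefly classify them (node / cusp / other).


No singular points in the scanned grid; C is smooth there.

Compute partial derivatives:
  f_x = 6*x.
  f_y = 1.
f_y = 1 is a nonzero constant, so f_y never vanishes: no point (x, y) can satisfy f = f_x = f_y = 0. In particular no (x, y) ∈ {−4, ..., 4}² is singular; the curve is smooth.


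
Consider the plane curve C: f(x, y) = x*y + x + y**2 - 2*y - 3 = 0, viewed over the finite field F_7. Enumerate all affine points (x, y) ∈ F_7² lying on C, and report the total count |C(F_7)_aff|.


Affine F_7-points: {(0, 3), (0, 6), (1, 2), (1, 6), (2, 1), (2, 6), (3, 0), (3, 6), (4, 6), (5, 5), (5, 6), (6, 4), (6, 6)}; count = 13.

For each of the 49 pairs (x, y) ∈ F_7², evaluate f(x, y) mod 7. Record the zeros.
  x = 0: [0↦4, 1↦3, 2↦4, 3↦0, 4↦5, 5↦5, 6↦0]  zeros at y ∈ {3, 6}
  x = 1: [0↦5, 1↦5, 2↦0, 3↦4, 4↦3, 5↦4, 6↦0]  zeros at y ∈ {2, 6}
  x = 2: [0↦6, 1↦0, 2↦3, 3↦1, 4↦1, 5↦3, 6↦0]  zeros at y ∈ {1, 6}
  x = 3: [0↦0, 1↦2, 2↦6, 3↦5, 4↦6, 5↦2, 6↦0]  zeros at y ∈ {0, 6}
  x = 4: [0↦1, 1↦4, 2↦2, 3↦2, 4↦4, 5↦1, 6↦0]  zeros at y ∈ {6}
  x = 5: [0↦2, 1↦6, 2↦5, 3↦6, 4↦2, 5↦0, 6↦0]  zeros at y ∈ {5, 6}
  x = 6: [0↦3, 1↦1, 2↦1, 3↦3, 4↦0, 5↦6, 6↦0]  zeros at y ∈ {4, 6}
Collecting zeros: affine points = {(0, 3), (0, 6), (1, 2), (1, 6), (2, 1), (2, 6), (3, 0), (3, 6), (4, 6), (5, 5), (5, 6), (6, 4), (6, 6)}.
Total count |C(F_7)_aff| = 13.


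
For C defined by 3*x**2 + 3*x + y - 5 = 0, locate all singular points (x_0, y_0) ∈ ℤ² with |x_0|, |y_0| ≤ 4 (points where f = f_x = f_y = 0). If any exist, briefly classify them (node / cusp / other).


No singular points in the scanned grid; C is smooth there.

Compute partial derivatives:
  f_x = 6*x + 3.
  f_y = 1.
f_y = 1 is a nonzero constant, so f_y never vanishes: no point (x, y) can satisfy f = f_x = f_y = 0. In particular no (x, y) ∈ {−4, ..., 4}² is singular; the curve is smooth.


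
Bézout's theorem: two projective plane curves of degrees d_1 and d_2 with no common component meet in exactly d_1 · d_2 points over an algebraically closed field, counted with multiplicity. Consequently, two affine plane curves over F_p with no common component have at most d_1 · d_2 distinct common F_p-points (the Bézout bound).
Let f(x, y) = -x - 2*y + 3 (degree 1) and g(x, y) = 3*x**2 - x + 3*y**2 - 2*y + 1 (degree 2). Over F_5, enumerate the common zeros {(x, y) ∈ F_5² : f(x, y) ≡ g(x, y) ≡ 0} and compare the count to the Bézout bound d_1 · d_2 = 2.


Common zeros: {(3, 0)}; count = 1; Bézout bound = 2.

deg(f) = 1, deg(g) = 2, so Bézout bound = 2.
Scan x ∈ F_5. For each x, list the y ∈ F_5 with f(x, y) ≡ 0 and those with g(x, y) ≡ 0 (mod 5); the common zeros in that column are the intersection.
  x = 0: f ≡ 0 at y ∈ {4}; g ≡ 0 at y ∈ ∅; common: ∅.
  x = 1: f ≡ 0 at y ∈ {1}; g ≡ 0 at y ∈ ∅; common: ∅.
  x = 2: f ≡ 0 at y ∈ {3}; g ≡ 0 at y ∈ ∅; common: ∅.
  x = 3: f ≡ 0 at y ∈ {0}; g ≡ 0 at y ∈ {0, 4}; common: {0}.
  x = 4: f ≡ 0 at y ∈ {2}; g ≡ 0 at y ∈ {0, 4}; common: ∅.
Collecting: common zeros = {(3, 0)}, so the count is 1.
Comparison with the Bézout bound: 1 ≤ 2 = deg(f)·deg(g), as expected for curves with no common component (the affine F_5-count falls short of the bound because intersections may lie at infinity, over extension fields, or carry multiplicity).


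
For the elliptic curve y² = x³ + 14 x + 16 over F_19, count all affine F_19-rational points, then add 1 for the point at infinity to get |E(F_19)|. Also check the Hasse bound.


Affine points = {(0, 4), (0, 15), (3, 3), (3, 16), (7, 1), (7, 18), (9, 4), (9, 15), (10, 4), (10, 15), (11, 0), (13, 1), (13, 18), (14, 7), (14, 12), (16, 2), (16, 17), (18, 1), (18, 18)}; affine count = 19; |E(F_19)| = 20.

Discriminant check: Δ ∝ 4a³ + 27b² = 4·14³ + 27·16² = 4·2744 + 27·256 ≡ 9 (mod 19). Nonzero ⇒ E is nonsingular.
For each x ∈ F_19, compute rhs = x³ + 14·x + 16 mod 19, then count y ∈ F_19 with y² ≡ rhs.
  x = 0: rhs = 16, matching y values: 4, 15 (2 points).
  x = 1: rhs = 12, matching y values: none (0 points).
  x = 2: rhs = 14, matching y values: none (0 points).
  x = 3: rhs = 9, matching y values: 3, 16 (2 points).
  x = 4: rhs = 3, matching y values: none (0 points).
  x = 5: rhs = 2, matching y values: none (0 points).
  x = 6: rhs = 12, matching y values: none (0 points).
  x = 7: rhs = 1, matching y values: 1, 18 (2 points).
  x = 8: rhs = 13, matching y values: none (0 points).
  x = 9: rhs = 16, matching y values: 4, 15 (2 points).
  x = 10: rhs = 16, matching y values: 4, 15 (2 points).
  x = 11: rhs = 0, matching y values: 0 (1 points).
  x = 12: rhs = 12, matching y values: none (0 points).
  x = 13: rhs = 1, matching y values: 1, 18 (2 points).
  x = 14: rhs = 11, matching y values: 7, 12 (2 points).
  x = 15: rhs = 10, matching y values: none (0 points).
  x = 16: rhs = 4, matching y values: 2, 17 (2 points).
  x = 17: rhs = 18, matching y values: none (0 points).
  x = 18: rhs = 1, matching y values: 1, 18 (2 points).
Total affine count: 19.
Full point count |E(F_19)| = 19 + 1 = 20.
Hasse bound: |20 − (19+1)| = |0| = 0 ≤ 2√19 ≈ 8.7178 ✓.


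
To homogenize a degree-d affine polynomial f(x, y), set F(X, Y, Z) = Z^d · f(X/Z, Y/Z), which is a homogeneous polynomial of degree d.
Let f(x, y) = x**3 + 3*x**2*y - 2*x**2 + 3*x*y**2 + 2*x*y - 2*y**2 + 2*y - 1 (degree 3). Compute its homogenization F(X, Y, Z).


F(X, Y, Z) = X**3 + 3*X**2*Y - 2*X**2*Z + 3*X*Y**2 + 2*X*Y*Z - 2*Y**2*Z + 2*Y*Z**2 - Z**3

deg(f) = 3.
Substitute x = X/Z, y = Y/Z into f, then multiply by Z^3.
  monomial 1·x^3·y^0 ↦ 1·X^3·Y^0·Z^0.
  monomial 3·x^2·y^1 ↦ 3·X^2·Y^1·Z^0.
  monomial -2·x^2·y^0 ↦ -2·X^2·Y^0·Z^1.
  monomial 3·x^1·y^2 ↦ 3·X^1·Y^2·Z^0.
  monomial 2·x^1·y^1 ↦ 2·X^1·Y^1·Z^1.
  monomial -2·x^0·y^2 ↦ -2·X^0·Y^2·Z^1.
  monomial 2·x^0·y^1 ↦ 2·X^0·Y^1·Z^2.
  monomial -1·x^0·y^0 ↦ -1·X^0·Y^0·Z^3.
Collecting: F(X, Y, Z) = X**3 + 3*X**2*Y - 2*X**2*Z + 3*X*Y**2 + 2*X*Y*Z - 2*Y**2*Z + 2*Y*Z**2 - Z**3.


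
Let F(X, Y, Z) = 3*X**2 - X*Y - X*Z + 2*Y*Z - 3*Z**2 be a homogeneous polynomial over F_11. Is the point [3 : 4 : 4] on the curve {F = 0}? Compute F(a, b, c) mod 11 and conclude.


F(3,4,4) ≡ 9 (mod 11); P is NOT on the curve.

Evaluate F(3, 4, 4) term-by-term (mod 11).
  3*X**2 ↦ 3·9·1·1 = 27
  -X*Y ↦ -1·3·4·1 = -12
  -X*Z ↦ -1·3·1·4 = -12
  2*Y*Z ↦ 2·1·4·4 = 32
  -3*Z**2 ↦ -3·1·1·16 = -48
Sum: F(3, 4, 4) = (27) + (-12) + (-12) + (32) + (-48) = -13.
Reducing mod 11: -13 ≡ 9 (mod 11).
Since F(a, b, c) ≡ 9 ≠ 0 (mod 11), P does NOT lie on the curve.


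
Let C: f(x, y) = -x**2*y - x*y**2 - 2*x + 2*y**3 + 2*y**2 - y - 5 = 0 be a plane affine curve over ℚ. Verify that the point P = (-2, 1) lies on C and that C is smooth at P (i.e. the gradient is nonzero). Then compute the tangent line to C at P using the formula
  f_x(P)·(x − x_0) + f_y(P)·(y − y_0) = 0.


Tangent line at P: x + 9*y - 7 = 0.

Step 1: f(-2, 1) = 0, so P lies on C.
Step 2: partial derivatives
  f_x(x, y) = -2*x*y - y**2 - 2, f_y(x, y) = -x**2 - 2*x*y + 6*y**2 + 4*y - 1.
  f_x(P) = 1, f_y(P) = 9 (gradient nonzero, so P is smooth).
Step 3: tangent line at P: 1·(x − -2) + 9·(y − 1) = 0.
Expanding: x + 9*y - 7 = 0.


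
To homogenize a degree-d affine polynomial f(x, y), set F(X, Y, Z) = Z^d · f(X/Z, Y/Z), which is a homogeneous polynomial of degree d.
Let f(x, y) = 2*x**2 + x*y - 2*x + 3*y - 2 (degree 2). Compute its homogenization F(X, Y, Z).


F(X, Y, Z) = 2*X**2 + X*Y - 2*X*Z + 3*Y*Z - 2*Z**2

deg(f) = 2.
Substitute x = X/Z, y = Y/Z into f, then multiply by Z^2.
  monomial 2·x^2·y^0 ↦ 2·X^2·Y^0·Z^0.
  monomial 1·x^1·y^1 ↦ 1·X^1·Y^1·Z^0.
  monomial -2·x^1·y^0 ↦ -2·X^1·Y^0·Z^1.
  monomial 3·x^0·y^1 ↦ 3·X^0·Y^1·Z^1.
  monomial -2·x^0·y^0 ↦ -2·X^0·Y^0·Z^2.
Collecting: F(X, Y, Z) = 2*X**2 + X*Y - 2*X*Z + 3*Y*Z - 2*Z**2.
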